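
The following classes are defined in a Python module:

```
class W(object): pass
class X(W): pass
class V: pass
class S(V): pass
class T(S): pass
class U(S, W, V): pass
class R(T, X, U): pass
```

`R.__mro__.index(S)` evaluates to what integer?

L[R] = R + merge(L[T], L[X], L[U], [T X U])
  take T:  [T S V object] + [X W object] + [U S W V object] + [T X U]
  take X:  [S V object] + [X W object] + [U S W V object] + [X U]
  take U:  [S V object] + [W object] + [U S W V object] + [U]
  take S:  [S V object] + [W object] + [S W V object]
  take W:  [V object] + [W object] + [W V object]
  take V:  [V object] + [object] + [V object]
  take object:  [object] + [object] + [object]
MRO: R T X U S W V object
S sits at index 4.

4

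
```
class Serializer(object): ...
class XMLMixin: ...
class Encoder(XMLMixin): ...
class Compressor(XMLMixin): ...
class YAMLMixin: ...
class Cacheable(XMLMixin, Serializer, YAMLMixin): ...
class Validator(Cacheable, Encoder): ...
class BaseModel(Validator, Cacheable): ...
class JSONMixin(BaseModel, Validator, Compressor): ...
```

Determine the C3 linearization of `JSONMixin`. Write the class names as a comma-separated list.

JSONMixin, BaseModel, Validator, Cacheable, Encoder, Compressor, XMLMixin, Serializer, YAMLMixin, object

L[JSONMixin] = JSONMixin + merge(L[BaseModel], L[Validator], L[Compressor], [BaseModel Validator Compressor])
  take BaseModel:  [BaseModel Validator Cacheable Encoder XMLMixin Serializer YAMLMixin object] + [Validator Cacheable Encoder XMLMixin Serializer YAMLMixin object] + [Compressor XMLMixin object] + [BaseModel Validator Compressor]
  take Validator:  [Validator Cacheable Encoder XMLMixin Serializer YAMLMixin object] + [Validator Cacheable Encoder XMLMixin Serializer YAMLMixin object] + [Compressor XMLMixin object] + [Validator Compressor]
  take Cacheable:  [Cacheable Encoder XMLMixin Serializer YAMLMixin object] + [Cacheable Encoder XMLMixin Serializer YAMLMixin object] + [Compressor XMLMixin object] + [Compressor]
  take Encoder:  [Encoder XMLMixin Serializer YAMLMixin object] + [Encoder XMLMixin Serializer YAMLMixin object] + [Compressor XMLMixin object] + [Compressor]
  take Compressor:  [XMLMixin Serializer YAMLMixin object] + [XMLMixin Serializer YAMLMixin object] + [Compressor XMLMixin object] + [Compressor]
  take XMLMixin:  [XMLMixin Serializer YAMLMixin object] + [XMLMixin Serializer YAMLMixin object] + [XMLMixin object]
  take Serializer:  [Serializer YAMLMixin object] + [Serializer YAMLMixin object] + [object]
  take YAMLMixin:  [YAMLMixin object] + [YAMLMixin object] + [object]
  take object:  [object] + [object] + [object]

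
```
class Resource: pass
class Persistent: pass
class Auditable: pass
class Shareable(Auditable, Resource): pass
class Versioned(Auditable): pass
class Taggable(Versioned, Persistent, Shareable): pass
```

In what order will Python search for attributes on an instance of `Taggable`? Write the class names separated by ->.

Taggable -> Versioned -> Persistent -> Shareable -> Auditable -> Resource -> object

L[Taggable] = Taggable + merge(L[Versioned], L[Persistent], L[Shareable], [Versioned Persistent Shareable])
  take Versioned:  [Versioned Auditable object] + [Persistent object] + [Shareable Auditable Resource object] + [Versioned Persistent Shareable]
  take Persistent:  [Auditable object] + [Persistent object] + [Shareable Auditable Resource object] + [Persistent Shareable]
  take Shareable:  [Auditable object] + [object] + [Shareable Auditable Resource object] + [Shareable]
  take Auditable:  [Auditable object] + [object] + [Auditable Resource object]
  take Resource:  [object] + [object] + [Resource object]
  take object:  [object] + [object] + [object]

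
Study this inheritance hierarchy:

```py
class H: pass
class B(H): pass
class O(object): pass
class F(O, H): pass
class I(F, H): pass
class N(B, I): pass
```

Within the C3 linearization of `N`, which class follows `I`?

L[N] = N + merge(L[B], L[I], [B I])
  take B:  [B H object] + [I F O H object] + [B I]
  take I:  [H object] + [I F O H object] + [I]
  take F:  [H object] + [F O H object]
  take O:  [H object] + [O H object]
  take H:  [H object] + [H object]
  take object:  [object] + [object]
MRO: N B I F O H object
I is at position 2; next is F.

F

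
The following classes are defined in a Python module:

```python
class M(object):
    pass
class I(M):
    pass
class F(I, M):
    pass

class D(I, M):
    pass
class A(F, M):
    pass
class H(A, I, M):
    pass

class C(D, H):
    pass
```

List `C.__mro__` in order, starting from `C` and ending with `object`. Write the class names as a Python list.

[C, D, H, A, F, I, M, object]

L[C] = C + merge(L[D], L[H], [D H])
  take D:  [D I M object] + [H A F I M object] + [D H]
  take H:  [I M object] + [H A F I M object] + [H]
  take A:  [I M object] + [A F I M object]
  take F:  [I M object] + [F I M object]
  take I:  [I M object] + [I M object]
  take M:  [M object] + [M object]
  take object:  [object] + [object]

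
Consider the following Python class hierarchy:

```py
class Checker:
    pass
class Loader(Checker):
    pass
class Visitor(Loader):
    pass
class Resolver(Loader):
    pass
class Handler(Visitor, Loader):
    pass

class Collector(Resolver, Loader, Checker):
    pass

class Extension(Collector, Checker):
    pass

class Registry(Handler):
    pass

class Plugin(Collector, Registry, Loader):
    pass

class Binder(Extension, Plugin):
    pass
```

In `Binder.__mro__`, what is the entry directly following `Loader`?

L[Binder] = Binder + merge(L[Extension], L[Plugin], [Extension Plugin])
  take Extension:  [Extension Collector Resolver Loader Checker object] + [Plugin Collector Resolver Registry Handler Visitor Loader Checker object] + [Extension Plugin]
  take Plugin:  [Collector Resolver Loader Checker object] + [Plugin Collector Resolver Registry Handler Visitor Loader Checker object] + [Plugin]
  take Collector:  [Collector Resolver Loader Checker object] + [Collector Resolver Registry Handler Visitor Loader Checker object]
  take Resolver:  [Resolver Loader Checker object] + [Resolver Registry Handler Visitor Loader Checker object]
  take Registry:  [Loader Checker object] + [Registry Handler Visitor Loader Checker object]
  take Handler:  [Loader Checker object] + [Handler Visitor Loader Checker object]
  take Visitor:  [Loader Checker object] + [Visitor Loader Checker object]
  take Loader:  [Loader Checker object] + [Loader Checker object]
  take Checker:  [Checker object] + [Checker object]
  take object:  [object] + [object]
MRO: Binder Extension Plugin Collector Resolver Registry Handler Visitor Loader Checker object
Loader is at position 8; next is Checker.

Checker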